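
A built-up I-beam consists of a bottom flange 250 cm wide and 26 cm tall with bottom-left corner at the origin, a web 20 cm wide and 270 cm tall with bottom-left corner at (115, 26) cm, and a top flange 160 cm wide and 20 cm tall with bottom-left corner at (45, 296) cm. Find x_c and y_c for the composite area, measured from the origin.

Part | A | x̄ᵢ | ȳᵢ | A·x̄ᵢ | A·ȳᵢ
bottom flange | 6500.00 | 125.00 | 13.00 | 812500.00 | 84500.00
web | 5400.00 | 125.00 | 161.00 | 675000.00 | 869400.00
top flange | 3200.00 | 125.00 | 306.00 | 400000.00 | 979200.00
Σ | 15100.00 |  |  | 1887500.00 | 1933100.00
x_c = 1887500.00 / 15100.00 = 125.00 cm
y_c = 1933100.00 / 15100.00 = 128.02 cm

x_c = 125.00 cm, y_c = 128.02 cm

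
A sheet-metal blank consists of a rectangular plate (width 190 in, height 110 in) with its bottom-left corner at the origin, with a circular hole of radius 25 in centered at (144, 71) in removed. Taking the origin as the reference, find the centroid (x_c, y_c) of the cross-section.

plate: A = 190 × 110 = 20900.00, centroid at (95.00, 55.00).
hole: A = −π·25² = -1963.50, centroid at (144.00, 71.00).
ΣA = 18936.50 in², ΣAx_c = 1702756.66 in³, ΣAy_c = 1010091.83 in³.
x_c = 1702756.66/18936.50 = 89.92 in; y_c = 1010091.83/18936.50 = 53.34 in.

x_c = 89.92 in, y_c = 53.34 in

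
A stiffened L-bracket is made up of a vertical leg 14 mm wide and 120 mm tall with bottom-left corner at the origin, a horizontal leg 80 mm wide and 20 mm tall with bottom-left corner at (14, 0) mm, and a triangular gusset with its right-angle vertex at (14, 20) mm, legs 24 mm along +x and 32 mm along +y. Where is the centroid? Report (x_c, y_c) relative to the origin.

vertical leg: A = 14 × 120 = 1680.00, centroid at (7.00, 60.00).
horizontal leg: A = 80 × 20 = 1600.00, centroid at (54.00, 10.00).
gusset: A = ½·24·32 = 384.00, centroid at (22.00, 30.67).
ΣA = 3664.00 mm², ΣAx_c = 106608.00 mm³, ΣAy_c = 128576.00 mm³.
x_c = 106608.00/3664.00 = 29.10 mm; y_c = 128576.00/3664.00 = 35.09 mm.

x_c = 29.10 mm, y_c = 35.09 mm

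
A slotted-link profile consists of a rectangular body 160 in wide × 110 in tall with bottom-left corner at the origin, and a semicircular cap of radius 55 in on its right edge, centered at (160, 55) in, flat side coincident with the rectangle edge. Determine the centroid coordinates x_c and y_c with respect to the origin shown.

Part | A | x̄ᵢ | ȳᵢ | A·x̄ᵢ | A·ȳᵢ
rectangular body | 17600.00 | 80.00 | 55.00 | 1408000.00 | 968000.00
semicircular end | 4751.66 | 183.34 | 55.00 | 871182.09 | 261341.24
Σ | 22351.66 |  |  | 2279182.09 | 1229341.24
x_c = 2279182.09 / 22351.66 = 101.97 in
y_c = 1229341.24 / 22351.66 = 55.00 in

x_c = 101.97 in, y_c = 55.00 in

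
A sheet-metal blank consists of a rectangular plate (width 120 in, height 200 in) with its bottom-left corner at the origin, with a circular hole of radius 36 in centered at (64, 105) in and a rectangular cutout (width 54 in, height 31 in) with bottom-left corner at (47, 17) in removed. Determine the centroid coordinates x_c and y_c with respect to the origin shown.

plate: A = 120 × 200 = 24000.00, centroid at (60.00, 100.00).
hole 1: A = −π·36² = -4071.50, centroid at (64.00, 105.00).
hole 2: A = −(54 × 31) = -1674.00, centroid at (74.00, 32.50).
ΣA = 18254.50 in²
ΣAx_c = (24000.00)(60.00) + (-4071.50)(64.00) + (-1674.00)(74.00) = 1055547.74 in³
ΣAy_c = (24000.00)(100.00) + (-4071.50)(105.00) + (-1674.00)(32.50) = 1918087.07 in³
x_c = 1055547.74 / 18254.50 = 57.82 in
y_c = 1918087.07 / 18254.50 = 105.07 in

x_c = 57.82 in, y_c = 105.07 in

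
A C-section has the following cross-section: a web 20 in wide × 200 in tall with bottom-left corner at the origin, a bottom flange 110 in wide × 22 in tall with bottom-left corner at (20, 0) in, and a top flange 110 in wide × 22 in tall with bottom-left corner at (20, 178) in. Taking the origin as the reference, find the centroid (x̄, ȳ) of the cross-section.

Part | A | x̄ᵢ | ȳᵢ | A·x̄ᵢ | A·ȳᵢ
web | 4000.00 | 10.00 | 100.00 | 40000.00 | 400000.00
bottom flange | 2420.00 | 75.00 | 11.00 | 181500.00 | 26620.00
top flange | 2420.00 | 75.00 | 189.00 | 181500.00 | 457380.00
Σ | 8840.00 |  |  | 403000.00 | 884000.00
x̄ = 403000.00 / 8840.00 = 45.59 in
ȳ = 884000.00 / 8840.00 = 100.00 in

x̄ = 45.59 in, ȳ = 100.00 in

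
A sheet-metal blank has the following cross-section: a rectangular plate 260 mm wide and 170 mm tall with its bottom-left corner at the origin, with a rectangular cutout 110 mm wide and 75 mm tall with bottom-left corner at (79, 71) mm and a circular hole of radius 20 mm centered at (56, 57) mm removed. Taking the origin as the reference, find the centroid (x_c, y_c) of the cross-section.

Part | A | x̄ᵢ | ȳᵢ | A·x̄ᵢ | A·ȳᵢ
plate | 44200.00 | 130.00 | 85.00 | 5746000.00 | 3757000.00
hole 1 | -8250.00 | 134.00 | 108.50 | -1105500.00 | -895125.00
hole 2 | -1256.64 | 56.00 | 57.00 | -70371.68 | -71628.31
Σ | 34693.36 |  |  | 4570128.32 | 2790246.69
x_c = 4570128.32 / 34693.36 = 131.73 mm
y_c = 2790246.69 / 34693.36 = 80.43 mm

x_c = 131.73 mm, y_c = 80.43 mm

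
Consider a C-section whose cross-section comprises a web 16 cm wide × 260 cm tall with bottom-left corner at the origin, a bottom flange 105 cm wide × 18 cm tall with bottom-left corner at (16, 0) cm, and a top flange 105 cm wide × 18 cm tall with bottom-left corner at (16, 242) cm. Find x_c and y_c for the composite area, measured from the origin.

Part | A | x̄ᵢ | ȳᵢ | A·x̄ᵢ | A·ȳᵢ
web | 4160.00 | 8.00 | 130.00 | 33280.00 | 540800.00
bottom flange | 1890.00 | 68.50 | 9.00 | 129465.00 | 17010.00
top flange | 1890.00 | 68.50 | 251.00 | 129465.00 | 474390.00
Σ | 7940.00 |  |  | 292210.00 | 1032200.00
x_c = 292210.00 / 7940.00 = 36.80 cm
y_c = 1032200.00 / 7940.00 = 130.00 cm

x_c = 36.80 cm, y_c = 130.00 cm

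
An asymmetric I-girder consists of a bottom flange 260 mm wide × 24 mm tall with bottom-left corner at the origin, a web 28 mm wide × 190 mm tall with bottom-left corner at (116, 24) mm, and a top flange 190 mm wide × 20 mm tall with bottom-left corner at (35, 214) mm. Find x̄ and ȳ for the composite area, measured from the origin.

x̄ = 130.00 mm, ȳ = 101.51 mm

bottom flange: A = 260 × 24 = 6240.00, centroid at (130.00, 12.00).
web: A = 28 × 190 = 5320.00, centroid at (130.00, 119.00).
top flange: A = 190 × 20 = 3800.00, centroid at (130.00, 224.00).
ΣA = 15360.00 mm², ΣAx̄ = 1996800.00 mm³, ΣAȳ = 1559160.00 mm³.
x̄ = 1996800.00/15360.00 = 130.00 mm; ȳ = 1559160.00/15360.00 = 101.51 mm.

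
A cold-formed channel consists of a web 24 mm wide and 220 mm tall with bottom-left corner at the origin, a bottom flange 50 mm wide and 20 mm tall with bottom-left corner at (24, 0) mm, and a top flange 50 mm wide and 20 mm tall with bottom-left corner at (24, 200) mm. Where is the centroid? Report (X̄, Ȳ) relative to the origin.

web: A = 24 × 220 = 5280.00, centroid at (12.00, 110.00).
bottom flange: A = 50 × 20 = 1000.00, centroid at (49.00, 10.00).
top flange: A = 50 × 20 = 1000.00, centroid at (49.00, 210.00).
ΣA = 7280.00 mm²
ΣAX̄ = (5280.00)(12.00) + (1000.00)(49.00) + (1000.00)(49.00) = 161360.00 mm³
ΣAȲ = (5280.00)(110.00) + (1000.00)(10.00) + (1000.00)(210.00) = 800800.00 mm³
X̄ = 161360.00 / 7280.00 = 22.16 mm
Ȳ = 800800.00 / 7280.00 = 110.00 mm

X̄ = 22.16 mm, Ȳ = 110.00 mm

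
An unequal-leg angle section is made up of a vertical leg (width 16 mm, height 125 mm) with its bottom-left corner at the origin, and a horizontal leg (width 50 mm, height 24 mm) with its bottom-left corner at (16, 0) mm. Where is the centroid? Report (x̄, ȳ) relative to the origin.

x̄ = 20.38 mm, ȳ = 43.56 mm

Part | A | x̄ᵢ | ȳᵢ | A·x̄ᵢ | A·ȳᵢ
vertical leg | 2000.00 | 8.00 | 62.50 | 16000.00 | 125000.00
horizontal leg | 1200.00 | 41.00 | 12.00 | 49200.00 | 14400.00
Σ | 3200.00 |  |  | 65200.00 | 139400.00
x̄ = 65200.00 / 3200.00 = 20.38 mm
ȳ = 139400.00 / 3200.00 = 43.56 mm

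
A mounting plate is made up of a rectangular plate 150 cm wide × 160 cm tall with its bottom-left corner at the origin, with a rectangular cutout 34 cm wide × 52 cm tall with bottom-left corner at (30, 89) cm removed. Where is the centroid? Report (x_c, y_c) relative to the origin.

Part | A | x̄ᵢ | ȳᵢ | A·x̄ᵢ | A·ȳᵢ
plate | 24000.00 | 75.00 | 80.00 | 1800000.00 | 1920000.00
hole | -1768.00 | 47.00 | 115.00 | -83096.00 | -203320.00
Σ | 22232.00 |  |  | 1716904.00 | 1716680.00
x_c = 1716904.00 / 22232.00 = 77.23 cm
y_c = 1716680.00 / 22232.00 = 77.22 cm

x_c = 77.23 cm, y_c = 77.22 cm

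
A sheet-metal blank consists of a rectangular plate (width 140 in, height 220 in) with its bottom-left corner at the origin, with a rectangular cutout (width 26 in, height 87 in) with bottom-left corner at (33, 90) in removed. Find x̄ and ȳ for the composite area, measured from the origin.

x̄ = 71.90 in, ȳ = 108.14 in

plate: A = 140 × 220 = 30800.00, centroid at (70.00, 110.00).
hole: A = −(26 × 87) = -2262.00, centroid at (46.00, 133.50).
ΣA = 28538.00 in²
ΣAx̄ = (30800.00)(70.00) + (-2262.00)(46.00) = 2051948.00 in³
ΣAȳ = (30800.00)(110.00) + (-2262.00)(133.50) = 3086023.00 in³
x̄ = 2051948.00 / 28538.00 = 71.90 in
ȳ = 3086023.00 / 28538.00 = 108.14 in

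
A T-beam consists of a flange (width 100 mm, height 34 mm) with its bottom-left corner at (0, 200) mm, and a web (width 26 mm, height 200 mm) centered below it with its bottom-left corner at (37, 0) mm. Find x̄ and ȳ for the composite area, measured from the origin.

Part | A | x̄ᵢ | ȳᵢ | A·x̄ᵢ | A·ȳᵢ
web | 5200.00 | 50.00 | 100.00 | 260000.00 | 520000.00
flange | 3400.00 | 50.00 | 217.00 | 170000.00 | 737800.00
Σ | 8600.00 |  |  | 430000.00 | 1257800.00
x̄ = 430000.00 / 8600.00 = 50.00 mm
ȳ = 1257800.00 / 8600.00 = 146.26 mm

x̄ = 50.00 mm, ȳ = 146.26 mm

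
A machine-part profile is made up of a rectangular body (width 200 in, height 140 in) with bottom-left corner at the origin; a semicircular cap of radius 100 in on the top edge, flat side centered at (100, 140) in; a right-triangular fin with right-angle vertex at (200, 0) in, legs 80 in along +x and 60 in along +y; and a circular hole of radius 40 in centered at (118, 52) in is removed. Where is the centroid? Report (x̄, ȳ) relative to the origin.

rectangular body: A = 200 × 140 = 28000.00, centroid at (100.00, 70.00).
semicircular top: A = ½π·100² = 15707.96, centroid at (100.00, 182.44).
triangular fin: A = ½·80·60 = 2400.00, centroid at (226.67, 20.00).
hole: A = −π·40² = -5026.55, centroid at (118.00, 52.00).
ΣA = 41081.42 in²
ΣAx̄ = (28000.00)(100.00) + (15707.96)(100.00) + (2400.00)(226.67) + (-5026.55)(118.00) = 4321663.63 in³
ΣAȳ = (28000.00)(70.00) + (15707.96)(182.44) + (2400.00)(20.00) + (-5026.55)(52.00) = 4612401.02 in³
x̄ = 4321663.63 / 41081.42 = 105.20 in
ȳ = 4612401.02 / 41081.42 = 112.27 in

x̄ = 105.20 in, ȳ = 112.27 in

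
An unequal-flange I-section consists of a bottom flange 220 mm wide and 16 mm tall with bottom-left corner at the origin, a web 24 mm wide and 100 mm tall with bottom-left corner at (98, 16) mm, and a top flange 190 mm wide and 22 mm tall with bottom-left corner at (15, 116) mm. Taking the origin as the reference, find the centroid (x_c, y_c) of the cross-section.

Part | A | x̄ᵢ | ȳᵢ | A·x̄ᵢ | A·ȳᵢ
bottom flange | 3520.00 | 110.00 | 8.00 | 387200.00 | 28160.00
web | 2400.00 | 110.00 | 66.00 | 264000.00 | 158400.00
top flange | 4180.00 | 110.00 | 127.00 | 459800.00 | 530860.00
Σ | 10100.00 |  |  | 1111000.00 | 717420.00
x_c = 1111000.00 / 10100.00 = 110.00 mm
y_c = 717420.00 / 10100.00 = 71.03 mm

x_c = 110.00 mm, y_c = 71.03 mm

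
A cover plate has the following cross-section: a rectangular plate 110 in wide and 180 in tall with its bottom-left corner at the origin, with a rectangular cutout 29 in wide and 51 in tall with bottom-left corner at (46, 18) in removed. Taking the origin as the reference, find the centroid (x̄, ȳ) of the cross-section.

x̄ = 54.56 in, ȳ = 93.75 in

plate: A = 110 × 180 = 19800.00, centroid at (55.00, 90.00).
hole: A = −(29 × 51) = -1479.00, centroid at (60.50, 43.50).
ΣA = 18321.00 in², ΣAx̄ = 999520.50 in³, ΣAȳ = 1717663.50 in³.
x̄ = 999520.50/18321.00 = 54.56 in; ȳ = 1717663.50/18321.00 = 93.75 in.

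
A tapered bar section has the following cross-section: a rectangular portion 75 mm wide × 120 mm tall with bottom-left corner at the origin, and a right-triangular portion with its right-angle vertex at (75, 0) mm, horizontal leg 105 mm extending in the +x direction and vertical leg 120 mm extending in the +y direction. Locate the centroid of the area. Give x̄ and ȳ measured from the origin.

rectangular portion: A = 75 × 120 = 9000.00, centroid at (37.50, 60.00).
triangular portion: A = ½·105·120 = 6300.00, centroid at (110.00, 40.00).
ΣA = 15300.00 mm², ΣAx̄ = 1030500.00 mm³, ΣAȳ = 792000.00 mm³.
x̄ = 1030500.00/15300.00 = 67.35 mm; ȳ = 792000.00/15300.00 = 51.76 mm.

x̄ = 67.35 mm, ȳ = 51.76 mm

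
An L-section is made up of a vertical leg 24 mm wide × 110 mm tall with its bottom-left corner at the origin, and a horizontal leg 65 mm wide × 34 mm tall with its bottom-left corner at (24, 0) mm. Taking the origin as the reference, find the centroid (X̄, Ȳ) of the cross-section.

X̄ = 32.28 mm, Ȳ = 37.68 mm

vertical leg: A = 24 × 110 = 2640.00, centroid at (12.00, 55.00).
horizontal leg: A = 65 × 34 = 2210.00, centroid at (56.50, 17.00).
ΣA = 4850.00 mm², ΣAX̄ = 156545.00 mm³, ΣAȲ = 182770.00 mm³.
X̄ = 156545.00/4850.00 = 32.28 mm; Ȳ = 182770.00/4850.00 = 37.68 mm.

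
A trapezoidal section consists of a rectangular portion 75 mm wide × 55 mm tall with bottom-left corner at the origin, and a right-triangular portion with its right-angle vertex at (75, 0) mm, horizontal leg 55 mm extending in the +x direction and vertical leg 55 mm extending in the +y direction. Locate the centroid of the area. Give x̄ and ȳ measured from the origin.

x̄ = 52.48 mm, ȳ = 25.04 mm

Part | A | x̄ᵢ | ȳᵢ | A·x̄ᵢ | A·ȳᵢ
rectangular portion | 4125.00 | 37.50 | 27.50 | 154687.50 | 113437.50
triangular portion | 1512.50 | 93.33 | 18.33 | 141166.67 | 27729.17
Σ | 5637.50 |  |  | 295854.17 | 141166.67
x̄ = 295854.17 / 5637.50 = 52.48 mm
ȳ = 141166.67 / 5637.50 = 25.04 mm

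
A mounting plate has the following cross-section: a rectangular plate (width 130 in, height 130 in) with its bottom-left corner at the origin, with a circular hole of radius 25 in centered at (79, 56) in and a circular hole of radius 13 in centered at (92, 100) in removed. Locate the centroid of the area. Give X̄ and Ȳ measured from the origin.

X̄ = 62.10 in, Ȳ = 64.94 in

Part | A | x̄ᵢ | ȳᵢ | A·x̄ᵢ | A·ȳᵢ
plate | 16900.00 | 65.00 | 65.00 | 1098500.00 | 1098500.00
hole 1 | -1963.50 | 79.00 | 56.00 | -155116.14 | -109955.74
hole 2 | -530.93 | 92.00 | 100.00 | -48845.48 | -53092.92
Σ | 14405.58 |  |  | 894538.38 | 935451.34
X̄ = 894538.38 / 14405.58 = 62.10 in
Ȳ = 935451.34 / 14405.58 = 64.94 in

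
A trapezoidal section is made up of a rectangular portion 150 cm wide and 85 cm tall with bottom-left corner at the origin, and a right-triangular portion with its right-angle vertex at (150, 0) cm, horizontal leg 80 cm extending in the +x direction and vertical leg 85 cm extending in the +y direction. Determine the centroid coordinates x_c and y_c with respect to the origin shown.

Part | A | x̄ᵢ | ȳᵢ | A·x̄ᵢ | A·ȳᵢ
rectangular portion | 12750.00 | 75.00 | 42.50 | 956250.00 | 541875.00
triangular portion | 3400.00 | 176.67 | 28.33 | 600666.67 | 96333.33
Σ | 16150.00 |  |  | 1556916.67 | 638208.33
x_c = 1556916.67 / 16150.00 = 96.40 cm
y_c = 638208.33 / 16150.00 = 39.52 cm

x_c = 96.40 cm, y_c = 39.52 cm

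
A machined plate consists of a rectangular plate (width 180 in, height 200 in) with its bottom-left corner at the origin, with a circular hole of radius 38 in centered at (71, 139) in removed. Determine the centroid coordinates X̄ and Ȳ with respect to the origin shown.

plate: A = 180 × 200 = 36000.00, centroid at (90.00, 100.00).
hole: A = −π·38² = -4536.46, centroid at (71.00, 139.00).
ΣA = 31463.54 in²
ΣAX̄ = (36000.00)(90.00) + (-4536.46)(71.00) = 2917911.35 in³
ΣAȲ = (36000.00)(100.00) + (-4536.46)(139.00) = 2969432.09 in³
X̄ = 2917911.35 / 31463.54 = 92.74 in
Ȳ = 2969432.09 / 31463.54 = 94.38 in

X̄ = 92.74 in, Ȳ = 94.38 in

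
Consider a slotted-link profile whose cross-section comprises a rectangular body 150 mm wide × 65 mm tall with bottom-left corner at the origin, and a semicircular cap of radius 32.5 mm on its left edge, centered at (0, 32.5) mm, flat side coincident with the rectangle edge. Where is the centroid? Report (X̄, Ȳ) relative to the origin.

rectangular body: A = 150 × 65 = 9750.00, centroid at (75.00, 32.50).
semicircular end: A = ½π·32.5² = 1659.15, centroid at (-13.79, 32.50).
ΣA = 11409.15 mm², ΣAX̄ = 708364.58 mm³, ΣAȲ = 370797.49 mm³.
X̄ = 708364.58/11409.15 = 62.09 mm; Ȳ = 370797.49/11409.15 = 32.50 mm.

X̄ = 62.09 mm, Ȳ = 32.50 mm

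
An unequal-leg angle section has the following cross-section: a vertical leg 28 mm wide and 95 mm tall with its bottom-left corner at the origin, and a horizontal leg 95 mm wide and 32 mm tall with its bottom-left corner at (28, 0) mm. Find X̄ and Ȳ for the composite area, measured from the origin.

vertical leg: A = 28 × 95 = 2660.00, centroid at (14.00, 47.50).
horizontal leg: A = 95 × 32 = 3040.00, centroid at (75.50, 16.00).
ΣA = 5700.00 mm²
ΣAX̄ = (2660.00)(14.00) + (3040.00)(75.50) = 266760.00 mm³
ΣAȲ = (2660.00)(47.50) + (3040.00)(16.00) = 174990.00 mm³
X̄ = 266760.00 / 5700.00 = 46.80 mm
Ȳ = 174990.00 / 5700.00 = 30.70 mm

X̄ = 46.80 mm, Ȳ = 30.70 mm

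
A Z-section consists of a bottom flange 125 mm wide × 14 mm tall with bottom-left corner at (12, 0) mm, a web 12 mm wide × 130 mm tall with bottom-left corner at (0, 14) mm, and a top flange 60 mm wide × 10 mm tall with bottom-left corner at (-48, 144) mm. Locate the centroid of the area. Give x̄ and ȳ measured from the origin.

x̄ = 32.98 mm, ȳ = 57.52 mm

bottom flange: A = 125 × 14 = 1750.00, centroid at (74.50, 7.00).
web: A = 12 × 130 = 1560.00, centroid at (6.00, 79.00).
top flange: A = 60 × 10 = 600.00, centroid at (-18.00, 149.00).
ΣA = 3910.00 mm², ΣAx̄ = 128935.00 mm³, ΣAȳ = 224890.00 mm³.
x̄ = 128935.00/3910.00 = 32.98 mm; ȳ = 224890.00/3910.00 = 57.52 mm.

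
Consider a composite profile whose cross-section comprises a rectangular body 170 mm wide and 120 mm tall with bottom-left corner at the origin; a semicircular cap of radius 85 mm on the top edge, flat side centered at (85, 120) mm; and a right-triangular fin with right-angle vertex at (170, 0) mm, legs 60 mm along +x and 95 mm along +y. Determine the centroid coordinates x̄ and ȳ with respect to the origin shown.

x̄ = 93.65 mm, ȳ = 89.18 mm

rectangular body: A = 170 × 120 = 20400.00, centroid at (85.00, 60.00).
semicircular top: A = ½π·85² = 11349.00, centroid at (85.00, 156.08).
triangular fin: A = ½·60·95 = 2850.00, centroid at (190.00, 31.67).
ΣA = 34599.00 mm², ΣAx̄ = 3240165.29 mm³, ΣAȳ = 3085547.08 mm³.
x̄ = 3240165.29/34599.00 = 93.65 mm; ȳ = 3085547.08/34599.00 = 89.18 mm.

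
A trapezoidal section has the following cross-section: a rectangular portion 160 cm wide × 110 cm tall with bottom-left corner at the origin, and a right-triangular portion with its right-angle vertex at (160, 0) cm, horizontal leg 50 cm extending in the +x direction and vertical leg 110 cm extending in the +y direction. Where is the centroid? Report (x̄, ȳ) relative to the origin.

rectangular portion: A = 160 × 110 = 17600.00, centroid at (80.00, 55.00).
triangular portion: A = ½·50·110 = 2750.00, centroid at (176.67, 36.67).
ΣA = 20350.00 cm², ΣAx̄ = 1893833.33 cm³, ΣAȳ = 1068833.33 cm³.
x̄ = 1893833.33/20350.00 = 93.06 cm; ȳ = 1068833.33/20350.00 = 52.52 cm.

x̄ = 93.06 cm, ȳ = 52.52 cm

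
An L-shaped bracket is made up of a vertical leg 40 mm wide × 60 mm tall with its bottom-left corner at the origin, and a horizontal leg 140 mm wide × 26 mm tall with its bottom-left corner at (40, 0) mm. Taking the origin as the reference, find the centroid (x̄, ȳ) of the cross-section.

vertical leg: A = 40 × 60 = 2400.00, centroid at (20.00, 30.00).
horizontal leg: A = 140 × 26 = 3640.00, centroid at (110.00, 13.00).
ΣA = 6040.00 mm²
ΣAx̄ = (2400.00)(20.00) + (3640.00)(110.00) = 448400.00 mm³
ΣAȳ = (2400.00)(30.00) + (3640.00)(13.00) = 119320.00 mm³
x̄ = 448400.00 / 6040.00 = 74.24 mm
ȳ = 119320.00 / 6040.00 = 19.75 mm

x̄ = 74.24 mm, ȳ = 19.75 mm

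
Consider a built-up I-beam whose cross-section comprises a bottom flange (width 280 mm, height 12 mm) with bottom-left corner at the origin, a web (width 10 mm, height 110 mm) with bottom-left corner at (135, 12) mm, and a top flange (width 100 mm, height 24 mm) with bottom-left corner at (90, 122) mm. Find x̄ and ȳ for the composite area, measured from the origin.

Part | A | x̄ᵢ | ȳᵢ | A·x̄ᵢ | A·ȳᵢ
bottom flange | 3360.00 | 140.00 | 6.00 | 470400.00 | 20160.00
web | 1100.00 | 140.00 | 67.00 | 154000.00 | 73700.00
top flange | 2400.00 | 140.00 | 134.00 | 336000.00 | 321600.00
Σ | 6860.00 |  |  | 960400.00 | 415460.00
x̄ = 960400.00 / 6860.00 = 140.00 mm
ȳ = 415460.00 / 6860.00 = 60.56 mm

x̄ = 140.00 mm, ȳ = 60.56 mm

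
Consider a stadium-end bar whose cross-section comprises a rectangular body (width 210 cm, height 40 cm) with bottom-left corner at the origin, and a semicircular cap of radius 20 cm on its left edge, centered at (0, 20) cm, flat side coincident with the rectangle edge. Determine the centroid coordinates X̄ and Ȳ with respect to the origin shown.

rectangular body: A = 210 × 40 = 8400.00, centroid at (105.00, 20.00).
semicircular end: A = ½π·20² = 628.32, centroid at (-8.49, 20.00).
ΣA = 9028.32 cm²
ΣAX̄ = (8400.00)(105.00) + (628.32)(-8.49) = 876666.67 cm³
ΣAȲ = (8400.00)(20.00) + (628.32)(20.00) = 180566.37 cm³
X̄ = 876666.67 / 9028.32 = 97.10 cm
Ȳ = 180566.37 / 9028.32 = 20.00 cm

X̄ = 97.10 cm, Ȳ = 20.00 cm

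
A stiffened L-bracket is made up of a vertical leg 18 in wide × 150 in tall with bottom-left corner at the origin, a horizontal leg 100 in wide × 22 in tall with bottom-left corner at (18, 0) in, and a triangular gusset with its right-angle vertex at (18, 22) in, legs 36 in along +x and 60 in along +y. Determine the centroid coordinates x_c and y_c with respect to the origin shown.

vertical leg: A = 18 × 150 = 2700.00, centroid at (9.00, 75.00).
horizontal leg: A = 100 × 22 = 2200.00, centroid at (68.00, 11.00).
gusset: A = ½·36·60 = 1080.00, centroid at (30.00, 42.00).
ΣA = 5980.00 in²
ΣAx_c = (2700.00)(9.00) + (2200.00)(68.00) + (1080.00)(30.00) = 206300.00 in³
ΣAy_c = (2700.00)(75.00) + (2200.00)(11.00) + (1080.00)(42.00) = 272060.00 in³
x_c = 206300.00 / 5980.00 = 34.50 in
y_c = 272060.00 / 5980.00 = 45.49 in

x_c = 34.50 in, y_c = 45.49 in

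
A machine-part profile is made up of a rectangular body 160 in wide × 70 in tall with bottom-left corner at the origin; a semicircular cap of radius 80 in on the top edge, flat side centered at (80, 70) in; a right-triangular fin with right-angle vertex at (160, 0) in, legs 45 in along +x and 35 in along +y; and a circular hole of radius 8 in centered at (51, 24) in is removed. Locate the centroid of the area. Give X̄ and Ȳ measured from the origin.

Part | A | x̄ᵢ | ȳᵢ | A·x̄ᵢ | A·ȳᵢ
rectangular body | 11200.00 | 80.00 | 35.00 | 896000.00 | 392000.00
semicircular top | 10053.10 | 80.00 | 103.95 | 804247.72 | 1045050.09
triangular fin | 787.50 | 175.00 | 11.67 | 137812.50 | 9187.50
hole | -201.06 | 51.00 | 24.00 | -10254.16 | -4825.49
Σ | 21839.53 |  |  | 1827806.06 | 1441412.10
X̄ = 1827806.06 / 21839.53 = 83.69 in
Ȳ = 1441412.10 / 21839.53 = 66.00 in

X̄ = 83.69 in, Ȳ = 66.00 in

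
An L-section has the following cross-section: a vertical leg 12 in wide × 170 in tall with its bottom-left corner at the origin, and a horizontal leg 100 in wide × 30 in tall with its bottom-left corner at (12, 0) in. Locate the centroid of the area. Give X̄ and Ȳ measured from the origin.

vertical leg: A = 12 × 170 = 2040.00, centroid at (6.00, 85.00).
horizontal leg: A = 100 × 30 = 3000.00, centroid at (62.00, 15.00).
ΣA = 5040.00 in²
ΣAX̄ = (2040.00)(6.00) + (3000.00)(62.00) = 198240.00 in³
ΣAȲ = (2040.00)(85.00) + (3000.00)(15.00) = 218400.00 in³
X̄ = 198240.00 / 5040.00 = 39.33 in
Ȳ = 218400.00 / 5040.00 = 43.33 in

X̄ = 39.33 in, Ȳ = 43.33 in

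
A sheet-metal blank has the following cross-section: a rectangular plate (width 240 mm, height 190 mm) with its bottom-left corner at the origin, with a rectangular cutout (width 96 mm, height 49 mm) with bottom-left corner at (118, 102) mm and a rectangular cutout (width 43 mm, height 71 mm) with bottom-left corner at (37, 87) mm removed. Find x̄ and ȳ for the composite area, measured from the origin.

plate: A = 240 × 190 = 45600.00, centroid at (120.00, 95.00).
hole 1: A = −(96 × 49) = -4704.00, centroid at (166.00, 126.50).
hole 2: A = −(43 × 71) = -3053.00, centroid at (58.50, 122.50).
ΣA = 37843.00 mm²
ΣAx̄ = (45600.00)(120.00) + (-4704.00)(166.00) + (-3053.00)(58.50) = 4512535.50 mm³
ΣAȳ = (45600.00)(95.00) + (-4704.00)(126.50) + (-3053.00)(122.50) = 3362951.50 mm³
x̄ = 4512535.50 / 37843.00 = 119.24 mm
ȳ = 3362951.50 / 37843.00 = 88.87 mm

x̄ = 119.24 mm, ȳ = 88.87 mm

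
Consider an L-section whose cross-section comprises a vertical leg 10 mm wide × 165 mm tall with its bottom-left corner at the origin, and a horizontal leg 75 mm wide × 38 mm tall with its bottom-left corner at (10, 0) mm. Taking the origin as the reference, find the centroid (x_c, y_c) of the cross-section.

x_c = 31.92 mm, y_c = 42.28 mm

vertical leg: A = 10 × 165 = 1650.00, centroid at (5.00, 82.50).
horizontal leg: A = 75 × 38 = 2850.00, centroid at (47.50, 19.00).
ΣA = 4500.00 mm², ΣAx_c = 143625.00 mm³, ΣAy_c = 190275.00 mm³.
x_c = 143625.00/4500.00 = 31.92 mm; y_c = 190275.00/4500.00 = 42.28 mm.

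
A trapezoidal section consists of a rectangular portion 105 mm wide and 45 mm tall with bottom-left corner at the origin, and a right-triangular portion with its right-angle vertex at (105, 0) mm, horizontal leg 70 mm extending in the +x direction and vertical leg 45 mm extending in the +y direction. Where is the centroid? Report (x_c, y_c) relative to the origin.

x_c = 71.46 mm, y_c = 20.62 mm

rectangular portion: A = 105 × 45 = 4725.00, centroid at (52.50, 22.50).
triangular portion: A = ½·70·45 = 1575.00, centroid at (128.33, 15.00).
ΣA = 6300.00 mm²
ΣAx_c = (4725.00)(52.50) + (1575.00)(128.33) = 450187.50 mm³
ΣAy_c = (4725.00)(22.50) + (1575.00)(15.00) = 129937.50 mm³
x_c = 450187.50 / 6300.00 = 71.46 mm
y_c = 129937.50 / 6300.00 = 20.62 mm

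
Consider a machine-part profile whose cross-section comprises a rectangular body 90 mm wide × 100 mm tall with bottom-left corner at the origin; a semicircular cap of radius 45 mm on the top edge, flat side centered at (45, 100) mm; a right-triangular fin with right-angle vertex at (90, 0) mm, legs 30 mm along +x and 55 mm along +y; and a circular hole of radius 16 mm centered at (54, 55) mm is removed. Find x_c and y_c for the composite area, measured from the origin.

Part | A | x̄ᵢ | ȳᵢ | A·x̄ᵢ | A·ȳᵢ
rectangular body | 9000.00 | 45.00 | 50.00 | 405000.00 | 450000.00
semicircular top | 3180.86 | 45.00 | 119.10 | 143138.82 | 378836.26
triangular fin | 825.00 | 100.00 | 18.33 | 82500.00 | 15125.00
hole | -804.25 | 54.00 | 55.00 | -43429.38 | -44233.62
Σ | 12201.61 |  |  | 587209.44 | 799727.63
x_c = 587209.44 / 12201.61 = 48.13 mm
y_c = 799727.63 / 12201.61 = 65.54 mm

x_c = 48.13 mm, y_c = 65.54 mm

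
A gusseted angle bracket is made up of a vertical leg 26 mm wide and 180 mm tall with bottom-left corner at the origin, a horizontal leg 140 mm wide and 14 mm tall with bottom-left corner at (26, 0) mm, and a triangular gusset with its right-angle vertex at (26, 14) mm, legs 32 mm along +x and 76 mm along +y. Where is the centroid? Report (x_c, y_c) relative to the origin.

vertical leg: A = 26 × 180 = 4680.00, centroid at (13.00, 90.00).
horizontal leg: A = 140 × 14 = 1960.00, centroid at (96.00, 7.00).
gusset: A = ½·32·76 = 1216.00, centroid at (36.67, 39.33).
ΣA = 7856.00 mm², ΣAx_c = 293586.67 mm³, ΣAy_c = 482749.33 mm³.
x_c = 293586.67/7856.00 = 37.37 mm; y_c = 482749.33/7856.00 = 61.45 mm.

x_c = 37.37 mm, y_c = 61.45 mm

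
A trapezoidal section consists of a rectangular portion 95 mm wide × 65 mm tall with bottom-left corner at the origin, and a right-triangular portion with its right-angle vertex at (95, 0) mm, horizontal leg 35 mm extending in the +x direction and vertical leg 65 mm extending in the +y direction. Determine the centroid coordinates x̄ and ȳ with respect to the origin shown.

x̄ = 56.70 mm, ȳ = 30.81 mm

rectangular portion: A = 95 × 65 = 6175.00, centroid at (47.50, 32.50).
triangular portion: A = ½·35·65 = 1137.50, centroid at (106.67, 21.67).
ΣA = 7312.50 mm², ΣAx̄ = 414645.83 mm³, ΣAȳ = 225333.33 mm³.
x̄ = 414645.83/7312.50 = 56.70 mm; ȳ = 225333.33/7312.50 = 30.81 mm.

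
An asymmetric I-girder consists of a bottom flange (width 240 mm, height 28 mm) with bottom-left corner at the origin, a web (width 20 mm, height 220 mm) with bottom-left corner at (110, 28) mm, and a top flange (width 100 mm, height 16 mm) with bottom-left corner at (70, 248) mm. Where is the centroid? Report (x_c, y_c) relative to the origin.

x_c = 120.00 mm, y_c = 87.33 mm

Part | A | x̄ᵢ | ȳᵢ | A·x̄ᵢ | A·ȳᵢ
bottom flange | 6720.00 | 120.00 | 14.00 | 806400.00 | 94080.00
web | 4400.00 | 120.00 | 138.00 | 528000.00 | 607200.00
top flange | 1600.00 | 120.00 | 256.00 | 192000.00 | 409600.00
Σ | 12720.00 |  |  | 1526400.00 | 1110880.00
x_c = 1526400.00 / 12720.00 = 120.00 mm
y_c = 1110880.00 / 12720.00 = 87.33 mm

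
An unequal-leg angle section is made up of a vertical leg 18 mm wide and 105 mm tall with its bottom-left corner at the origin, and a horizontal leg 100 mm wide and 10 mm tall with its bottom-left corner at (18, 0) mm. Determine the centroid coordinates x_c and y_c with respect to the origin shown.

x_c = 29.42 mm, y_c = 36.06 mm

vertical leg: A = 18 × 105 = 1890.00, centroid at (9.00, 52.50).
horizontal leg: A = 100 × 10 = 1000.00, centroid at (68.00, 5.00).
ΣA = 2890.00 mm², ΣAx_c = 85010.00 mm³, ΣAy_c = 104225.00 mm³.
x_c = 85010.00/2890.00 = 29.42 mm; y_c = 104225.00/2890.00 = 36.06 mm.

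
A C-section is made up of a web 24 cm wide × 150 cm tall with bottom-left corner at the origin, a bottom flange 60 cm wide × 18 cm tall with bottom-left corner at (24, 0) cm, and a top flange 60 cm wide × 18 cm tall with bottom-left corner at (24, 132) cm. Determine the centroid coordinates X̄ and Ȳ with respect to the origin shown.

X̄ = 27.75 cm, Ȳ = 75.00 cm

Part | A | x̄ᵢ | ȳᵢ | A·x̄ᵢ | A·ȳᵢ
web | 3600.00 | 12.00 | 75.00 | 43200.00 | 270000.00
bottom flange | 1080.00 | 54.00 | 9.00 | 58320.00 | 9720.00
top flange | 1080.00 | 54.00 | 141.00 | 58320.00 | 152280.00
Σ | 5760.00 |  |  | 159840.00 | 432000.00
X̄ = 159840.00 / 5760.00 = 27.75 cm
Ȳ = 432000.00 / 5760.00 = 75.00 cm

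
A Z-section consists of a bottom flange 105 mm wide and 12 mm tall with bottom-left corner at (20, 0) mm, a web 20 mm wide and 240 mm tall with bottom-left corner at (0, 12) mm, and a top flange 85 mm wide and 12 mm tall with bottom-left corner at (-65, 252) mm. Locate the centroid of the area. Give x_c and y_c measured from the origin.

x_c = 16.44 mm, y_c = 127.73 mm

bottom flange: A = 105 × 12 = 1260.00, centroid at (72.50, 6.00).
web: A = 20 × 240 = 4800.00, centroid at (10.00, 132.00).
top flange: A = 85 × 12 = 1020.00, centroid at (-22.50, 258.00).
ΣA = 7080.00 mm²
ΣAx_c = (1260.00)(72.50) + (4800.00)(10.00) + (1020.00)(-22.50) = 116400.00 mm³
ΣAy_c = (1260.00)(6.00) + (4800.00)(132.00) + (1020.00)(258.00) = 904320.00 mm³
x_c = 116400.00 / 7080.00 = 16.44 mm
y_c = 904320.00 / 7080.00 = 127.73 mm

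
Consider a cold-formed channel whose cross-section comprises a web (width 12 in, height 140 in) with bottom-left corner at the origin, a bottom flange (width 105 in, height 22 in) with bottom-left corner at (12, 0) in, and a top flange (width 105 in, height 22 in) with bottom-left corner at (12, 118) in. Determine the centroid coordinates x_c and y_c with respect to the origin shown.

x_c = 48.90 in, y_c = 70.00 in

web: A = 12 × 140 = 1680.00, centroid at (6.00, 70.00).
bottom flange: A = 105 × 22 = 2310.00, centroid at (64.50, 11.00).
top flange: A = 105 × 22 = 2310.00, centroid at (64.50, 129.00).
ΣA = 6300.00 in²
ΣAx_c = (1680.00)(6.00) + (2310.00)(64.50) + (2310.00)(64.50) = 308070.00 in³
ΣAy_c = (1680.00)(70.00) + (2310.00)(11.00) + (2310.00)(129.00) = 441000.00 in³
x_c = 308070.00 / 6300.00 = 48.90 in
y_c = 441000.00 / 6300.00 = 70.00 in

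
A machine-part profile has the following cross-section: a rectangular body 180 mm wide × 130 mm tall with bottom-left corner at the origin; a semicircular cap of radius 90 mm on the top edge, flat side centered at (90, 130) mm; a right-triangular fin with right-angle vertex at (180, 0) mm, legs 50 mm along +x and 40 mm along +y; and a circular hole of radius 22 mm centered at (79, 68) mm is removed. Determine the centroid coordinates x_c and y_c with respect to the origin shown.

rectangular body: A = 180 × 130 = 23400.00, centroid at (90.00, 65.00).
semicircular top: A = ½π·90² = 12723.45, centroid at (90.00, 168.20).
triangular fin: A = ½·50·40 = 1000.00, centroid at (196.67, 13.33).
hole: A = −π·22² = -1520.53, centroid at (79.00, 68.00).
ΣA = 35602.92 mm², ΣAx_c = 3327655.25 mm³, ΣAy_c = 3570985.77 mm³.
x_c = 3327655.25/35602.92 = 93.47 mm; y_c = 3570985.77/35602.92 = 100.30 mm.

x_c = 93.47 mm, y_c = 100.30 mm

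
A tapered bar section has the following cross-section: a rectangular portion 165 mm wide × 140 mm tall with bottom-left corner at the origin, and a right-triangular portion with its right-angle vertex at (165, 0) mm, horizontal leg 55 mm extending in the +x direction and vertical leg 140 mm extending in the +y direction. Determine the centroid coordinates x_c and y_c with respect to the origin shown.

x_c = 96.90 mm, y_c = 66.67 mm

Part | A | x̄ᵢ | ȳᵢ | A·x̄ᵢ | A·ȳᵢ
rectangular portion | 23100.00 | 82.50 | 70.00 | 1905750.00 | 1617000.00
triangular portion | 3850.00 | 183.33 | 46.67 | 705833.33 | 179666.67
Σ | 26950.00 |  |  | 2611583.33 | 1796666.67
x_c = 2611583.33 / 26950.00 = 96.90 mm
y_c = 1796666.67 / 26950.00 = 66.67 mm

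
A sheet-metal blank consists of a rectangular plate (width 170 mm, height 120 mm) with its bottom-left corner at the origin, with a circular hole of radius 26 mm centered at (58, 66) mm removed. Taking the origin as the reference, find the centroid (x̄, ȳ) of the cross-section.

x̄ = 88.14 mm, ȳ = 59.30 mm

plate: A = 170 × 120 = 20400.00, centroid at (85.00, 60.00).
hole: A = −π·26² = -2123.72, centroid at (58.00, 66.00).
ΣA = 18276.28 mm², ΣAx̄ = 1610824.44 mm³, ΣAȳ = 1083834.70 mm³.
x̄ = 1610824.44/18276.28 = 88.14 mm; ȳ = 1083834.70/18276.28 = 59.30 mm.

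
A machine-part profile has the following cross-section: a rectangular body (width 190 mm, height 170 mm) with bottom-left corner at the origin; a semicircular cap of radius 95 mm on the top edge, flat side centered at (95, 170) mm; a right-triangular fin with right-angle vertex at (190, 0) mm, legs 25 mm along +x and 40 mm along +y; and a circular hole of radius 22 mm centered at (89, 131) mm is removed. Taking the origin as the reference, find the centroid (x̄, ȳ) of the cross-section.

x̄ = 96.34 mm, ȳ = 121.76 mm

rectangular body: A = 190 × 170 = 32300.00, centroid at (95.00, 85.00).
semicircular top: A = ½π·95² = 14176.44, centroid at (95.00, 210.32).
triangular fin: A = ½·25·40 = 500.00, centroid at (198.33, 13.33).
hole: A = −π·22² = -1520.53, centroid at (89.00, 131.00).
ΣA = 45455.91 mm²
ΣAx̄ = (32300.00)(95.00) + (14176.44)(95.00) + (500.00)(198.33) + (-1520.53)(89.00) = 4379100.92 mm³
ΣAȳ = (32300.00)(85.00) + (14176.44)(210.32) + (500.00)(13.33) + (-1520.53)(131.00) = 5534554.72 mm³
x̄ = 4379100.92 / 45455.91 = 96.34 mm
ȳ = 5534554.72 / 45455.91 = 121.76 mm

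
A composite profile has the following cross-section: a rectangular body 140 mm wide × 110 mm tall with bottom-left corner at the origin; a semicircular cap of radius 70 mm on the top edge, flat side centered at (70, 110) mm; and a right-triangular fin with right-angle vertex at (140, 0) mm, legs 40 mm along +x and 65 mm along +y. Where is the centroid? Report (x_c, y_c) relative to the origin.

x_c = 74.44 mm, y_c = 79.95 mm

rectangular body: A = 140 × 110 = 15400.00, centroid at (70.00, 55.00).
semicircular top: A = ½π·70² = 7696.90, centroid at (70.00, 139.71).
triangular fin: A = ½·40·65 = 1300.00, centroid at (153.33, 21.67).
ΣA = 24396.90 mm², ΣAx_c = 1816116.47 mm³, ΣAy_c = 1950492.55 mm³.
x_c = 1816116.47/24396.90 = 74.44 mm; y_c = 1950492.55/24396.90 = 79.95 mm.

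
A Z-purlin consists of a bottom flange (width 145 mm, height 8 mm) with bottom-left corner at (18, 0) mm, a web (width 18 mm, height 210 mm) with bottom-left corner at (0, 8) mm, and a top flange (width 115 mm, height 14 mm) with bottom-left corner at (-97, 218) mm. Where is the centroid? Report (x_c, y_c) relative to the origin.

x_c = 11.51 mm, y_c = 121.23 mm

Part | A | x̄ᵢ | ȳᵢ | A·x̄ᵢ | A·ȳᵢ
bottom flange | 1160.00 | 90.50 | 4.00 | 104980.00 | 4640.00
web | 3780.00 | 9.00 | 113.00 | 34020.00 | 427140.00
top flange | 1610.00 | -39.50 | 225.00 | -63595.00 | 362250.00
Σ | 6550.00 |  |  | 75405.00 | 794030.00
x_c = 75405.00 / 6550.00 = 11.51 mm
y_c = 794030.00 / 6550.00 = 121.23 mm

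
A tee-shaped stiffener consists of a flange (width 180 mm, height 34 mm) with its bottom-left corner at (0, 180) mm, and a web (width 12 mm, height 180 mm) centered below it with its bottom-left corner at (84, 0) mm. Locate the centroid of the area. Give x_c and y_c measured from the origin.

x_c = 90.00 mm, y_c = 169.09 mm

web: A = 12 × 180 = 2160.00, centroid at (90.00, 90.00).
flange: A = 180 × 34 = 6120.00, centroid at (90.00, 197.00).
ΣA = 8280.00 mm², ΣAx_c = 745200.00 mm³, ΣAy_c = 1400040.00 mm³.
x_c = 745200.00/8280.00 = 90.00 mm; y_c = 1400040.00/8280.00 = 169.09 mm.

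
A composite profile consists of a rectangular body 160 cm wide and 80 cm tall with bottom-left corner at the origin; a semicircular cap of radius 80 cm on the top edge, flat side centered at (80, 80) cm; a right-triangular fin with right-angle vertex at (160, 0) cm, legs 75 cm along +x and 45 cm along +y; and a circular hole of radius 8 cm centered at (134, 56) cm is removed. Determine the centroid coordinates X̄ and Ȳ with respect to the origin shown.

rectangular body: A = 160 × 80 = 12800.00, centroid at (80.00, 40.00).
semicircular top: A = ½π·80² = 10053.10, centroid at (80.00, 113.95).
triangular fin: A = ½·75·45 = 1687.50, centroid at (185.00, 15.00).
hole: A = −π·8² = -201.06, centroid at (134.00, 56.00).
ΣA = 24339.53 cm²
ΣAX̄ = (12800.00)(80.00) + (10053.10)(80.00) + (1687.50)(185.00) + (-201.06)(134.00) = 2113492.92 cm³
ΣAȲ = (12800.00)(40.00) + (10053.10)(113.95) + (1687.50)(15.00) + (-201.06)(56.00) = 1671634.08 cm³
X̄ = 2113492.92 / 24339.53 = 86.83 cm
Ȳ = 1671634.08 / 24339.53 = 68.68 cm

X̄ = 86.83 cm, Ȳ = 68.68 cm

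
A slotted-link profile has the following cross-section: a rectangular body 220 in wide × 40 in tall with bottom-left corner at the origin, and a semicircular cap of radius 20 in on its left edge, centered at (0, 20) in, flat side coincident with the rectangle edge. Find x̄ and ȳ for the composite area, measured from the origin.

Part | A | x̄ᵢ | ȳᵢ | A·x̄ᵢ | A·ȳᵢ
rectangular body | 8800.00 | 110.00 | 20.00 | 968000.00 | 176000.00
semicircular end | 628.32 | -8.49 | 20.00 | -5333.33 | 12566.37
Σ | 9428.32 |  |  | 962666.67 | 188566.37
x̄ = 962666.67 / 9428.32 = 102.10 in
ȳ = 188566.37 / 9428.32 = 20.00 in

x̄ = 102.10 in, ȳ = 20.00 in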